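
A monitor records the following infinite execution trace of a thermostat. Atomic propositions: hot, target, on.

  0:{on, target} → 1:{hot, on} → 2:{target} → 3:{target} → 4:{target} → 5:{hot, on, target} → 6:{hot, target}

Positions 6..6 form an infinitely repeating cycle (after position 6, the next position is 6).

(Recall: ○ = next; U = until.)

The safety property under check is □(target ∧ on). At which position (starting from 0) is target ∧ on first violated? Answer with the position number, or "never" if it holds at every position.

Check target ∧ on at each position in order: 0 ✓.
At position 1 the labels are {hot, on}, so target ∧ on is false there. This is the first violation.

1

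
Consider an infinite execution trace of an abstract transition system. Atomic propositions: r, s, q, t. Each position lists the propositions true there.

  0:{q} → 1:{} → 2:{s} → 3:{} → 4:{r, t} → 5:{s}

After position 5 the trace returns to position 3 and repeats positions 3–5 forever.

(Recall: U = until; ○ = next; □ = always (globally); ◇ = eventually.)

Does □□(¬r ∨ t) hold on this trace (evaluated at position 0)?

□(¬r ∨ t) holds at every position 0..5, and those are all positions ever visited, so □□(¬r ∨ t) holds.

Yes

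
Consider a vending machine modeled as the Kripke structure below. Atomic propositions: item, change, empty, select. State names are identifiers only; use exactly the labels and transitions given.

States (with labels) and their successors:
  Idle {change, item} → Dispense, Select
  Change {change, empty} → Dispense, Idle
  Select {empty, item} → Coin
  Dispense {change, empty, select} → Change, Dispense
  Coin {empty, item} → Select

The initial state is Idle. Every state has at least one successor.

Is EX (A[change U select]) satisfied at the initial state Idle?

States satisfying A[change U select]: {Dispense}.
States satisfying EX (A[change U select]): {Idle, Change, Dispense}.
Idle ∈ Sat(EX (A[change U select])).

Holds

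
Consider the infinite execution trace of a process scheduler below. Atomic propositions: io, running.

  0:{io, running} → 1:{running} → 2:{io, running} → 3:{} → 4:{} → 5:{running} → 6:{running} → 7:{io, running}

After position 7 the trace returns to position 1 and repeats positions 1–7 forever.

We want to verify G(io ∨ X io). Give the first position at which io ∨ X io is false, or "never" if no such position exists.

3

Check io ∨ X io at each position in order: 0 ✓, 1 ✓, 2 ✓.
At position 3 the labels are {} and the next position 4 has {}, so io ∨ X io is false there. This is the first violation.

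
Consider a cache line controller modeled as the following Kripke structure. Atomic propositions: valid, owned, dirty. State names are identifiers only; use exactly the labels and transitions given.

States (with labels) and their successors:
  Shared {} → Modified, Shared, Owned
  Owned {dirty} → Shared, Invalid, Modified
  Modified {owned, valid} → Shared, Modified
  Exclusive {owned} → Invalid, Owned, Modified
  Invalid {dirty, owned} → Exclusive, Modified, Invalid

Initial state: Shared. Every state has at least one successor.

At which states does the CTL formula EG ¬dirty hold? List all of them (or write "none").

{Shared, Modified, Exclusive}

States satisfying ¬dirty: {Shared, Modified, Exclusive}.
States satisfying EG ¬dirty: {Shared, Modified, Exclusive}.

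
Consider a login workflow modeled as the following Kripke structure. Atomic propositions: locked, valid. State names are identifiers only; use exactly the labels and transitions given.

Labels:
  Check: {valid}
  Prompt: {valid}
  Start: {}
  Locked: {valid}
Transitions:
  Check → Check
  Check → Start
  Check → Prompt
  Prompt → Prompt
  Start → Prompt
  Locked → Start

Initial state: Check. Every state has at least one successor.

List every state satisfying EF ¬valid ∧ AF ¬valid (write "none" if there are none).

{Start, Locked}

States satisfying ¬valid: {Start}.
States satisfying EF ¬valid: {Check, Start, Locked}.
States satisfying AF ¬valid: {Start, Locked}.
States satisfying EF ¬valid ∧ AF ¬valid: {Start, Locked}.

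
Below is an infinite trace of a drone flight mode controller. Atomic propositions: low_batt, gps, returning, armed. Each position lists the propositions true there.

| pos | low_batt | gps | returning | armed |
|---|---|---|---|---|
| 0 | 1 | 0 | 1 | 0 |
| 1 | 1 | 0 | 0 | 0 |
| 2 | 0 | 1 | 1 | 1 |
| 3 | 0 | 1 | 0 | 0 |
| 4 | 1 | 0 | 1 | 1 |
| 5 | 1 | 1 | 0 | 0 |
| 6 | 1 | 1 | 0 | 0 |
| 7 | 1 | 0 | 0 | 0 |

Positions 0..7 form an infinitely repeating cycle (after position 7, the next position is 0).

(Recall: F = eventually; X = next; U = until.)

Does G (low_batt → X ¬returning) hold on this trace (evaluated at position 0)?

low_batt → X ¬returning must hold at every position from 0 onward. It fails at position 1, so G (low_batt → X ¬returning) is false.
Positions where low_batt holds: 0, 1, 4, 5, 6, 7.
Check X ¬returning at each: 0→ok, 1→fails, 4→ok, 5→ok, 6→ok, 7→fails.

Does not hold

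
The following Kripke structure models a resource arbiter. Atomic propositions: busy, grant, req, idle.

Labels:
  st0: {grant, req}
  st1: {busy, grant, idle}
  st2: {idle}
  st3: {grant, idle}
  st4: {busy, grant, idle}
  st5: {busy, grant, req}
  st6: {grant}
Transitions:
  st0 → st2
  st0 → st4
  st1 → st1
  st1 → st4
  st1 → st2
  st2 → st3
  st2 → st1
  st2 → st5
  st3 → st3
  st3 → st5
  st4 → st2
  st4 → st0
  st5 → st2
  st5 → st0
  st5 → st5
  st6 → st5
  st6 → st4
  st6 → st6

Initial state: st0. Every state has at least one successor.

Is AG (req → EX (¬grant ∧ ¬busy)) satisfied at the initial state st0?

Satisfied

States satisfying req → EX (¬grant ∧ ¬busy): {st0, st1, st2, st3, st4, st5, st6}.
States satisfying AG (req → EX (¬grant ∧ ¬busy)): {st0, st1, st2, st3, st4, st5, st6}.
Every state reachable from st0 satisfies req → EX (¬grant ∧ ¬busy).
st0 ∈ Sat(AG (req → EX (¬grant ∧ ¬busy))).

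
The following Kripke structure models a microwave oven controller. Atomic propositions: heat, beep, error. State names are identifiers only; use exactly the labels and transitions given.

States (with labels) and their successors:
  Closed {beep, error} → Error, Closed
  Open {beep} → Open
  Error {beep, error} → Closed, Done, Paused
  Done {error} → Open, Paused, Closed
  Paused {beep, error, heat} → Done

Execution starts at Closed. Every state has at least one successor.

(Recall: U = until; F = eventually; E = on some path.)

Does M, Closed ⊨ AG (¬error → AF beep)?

Satisfied

States satisfying ¬error → AF beep: {Closed, Open, Error, Done, Paused}.
States satisfying AG (¬error → AF beep): {Closed, Open, Error, Done, Paused}.
Every state reachable from Closed satisfies ¬error → AF beep.
Closed ∈ Sat(AG (¬error → AF beep)).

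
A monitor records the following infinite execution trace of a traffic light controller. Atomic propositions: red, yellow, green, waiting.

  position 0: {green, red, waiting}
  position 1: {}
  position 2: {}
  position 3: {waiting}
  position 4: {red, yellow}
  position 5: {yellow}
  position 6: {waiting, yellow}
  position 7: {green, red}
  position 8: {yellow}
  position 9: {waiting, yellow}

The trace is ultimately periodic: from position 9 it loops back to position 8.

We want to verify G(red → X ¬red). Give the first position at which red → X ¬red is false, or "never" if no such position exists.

never

red → X ¬red holds at every position 0..9, and those are all the positions the trace ever visits, so the invariant G(red → X ¬red) is never violated.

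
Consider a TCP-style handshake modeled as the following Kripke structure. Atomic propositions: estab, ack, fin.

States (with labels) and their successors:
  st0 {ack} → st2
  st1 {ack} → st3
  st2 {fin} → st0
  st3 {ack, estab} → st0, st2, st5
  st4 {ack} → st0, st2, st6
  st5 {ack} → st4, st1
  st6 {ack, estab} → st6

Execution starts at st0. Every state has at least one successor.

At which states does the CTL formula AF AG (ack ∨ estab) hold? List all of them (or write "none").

{st6}

States satisfying AG (ack ∨ estab): {st6}.
States satisfying AF AG (ack ∨ estab): {st6}.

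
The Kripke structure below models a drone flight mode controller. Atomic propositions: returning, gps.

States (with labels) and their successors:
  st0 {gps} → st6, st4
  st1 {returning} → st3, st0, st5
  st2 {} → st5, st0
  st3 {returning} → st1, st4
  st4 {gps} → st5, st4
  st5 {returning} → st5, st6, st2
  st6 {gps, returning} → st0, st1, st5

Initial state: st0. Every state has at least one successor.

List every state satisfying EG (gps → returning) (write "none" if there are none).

States satisfying gps → returning: {st1, st2, st3, st5, st6}.
States satisfying EG (gps → returning): {st1, st2, st3, st5, st6}.

{st1, st2, st3, st5, st6}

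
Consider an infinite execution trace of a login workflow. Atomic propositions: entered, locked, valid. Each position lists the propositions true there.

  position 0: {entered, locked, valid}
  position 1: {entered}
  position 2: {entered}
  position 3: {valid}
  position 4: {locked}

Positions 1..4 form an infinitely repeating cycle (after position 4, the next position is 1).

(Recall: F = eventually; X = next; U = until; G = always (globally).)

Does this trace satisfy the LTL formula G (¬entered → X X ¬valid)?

¬entered → X X ¬valid holds at every position 0..4, and those are all positions ever visited, so G (¬entered → X X ¬valid) holds.
Positions where ¬entered holds: 3, 4.
Check X X ¬valid at each: 3→ok, 4→ok.

Holds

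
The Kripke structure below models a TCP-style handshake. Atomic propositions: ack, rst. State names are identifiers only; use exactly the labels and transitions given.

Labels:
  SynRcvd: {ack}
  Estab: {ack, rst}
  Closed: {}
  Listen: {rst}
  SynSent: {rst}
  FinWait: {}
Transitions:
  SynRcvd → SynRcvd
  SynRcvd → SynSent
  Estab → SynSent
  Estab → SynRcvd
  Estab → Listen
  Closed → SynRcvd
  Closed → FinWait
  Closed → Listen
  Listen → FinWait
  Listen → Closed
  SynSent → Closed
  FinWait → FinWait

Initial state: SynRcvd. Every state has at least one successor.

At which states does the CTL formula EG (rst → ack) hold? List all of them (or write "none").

States satisfying rst → ack: {SynRcvd, Estab, Closed, FinWait}.
States satisfying EG (rst → ack): {SynRcvd, Estab, Closed, FinWait}.

{SynRcvd, Estab, Closed, FinWait}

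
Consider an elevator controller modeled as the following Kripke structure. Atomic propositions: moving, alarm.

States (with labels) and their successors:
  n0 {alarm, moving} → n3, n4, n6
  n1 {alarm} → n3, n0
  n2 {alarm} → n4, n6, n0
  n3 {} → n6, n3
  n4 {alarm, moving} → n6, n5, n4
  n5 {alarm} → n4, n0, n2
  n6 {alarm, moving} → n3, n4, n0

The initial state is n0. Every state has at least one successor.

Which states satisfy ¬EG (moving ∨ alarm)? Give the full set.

{n3}

States satisfying moving ∨ alarm: {n0, n1, n2, n4, n5, n6}.
States satisfying EG (moving ∨ alarm): {n0, n1, n2, n4, n5, n6}.
States satisfying ¬EG (moving ∨ alarm): {n3}.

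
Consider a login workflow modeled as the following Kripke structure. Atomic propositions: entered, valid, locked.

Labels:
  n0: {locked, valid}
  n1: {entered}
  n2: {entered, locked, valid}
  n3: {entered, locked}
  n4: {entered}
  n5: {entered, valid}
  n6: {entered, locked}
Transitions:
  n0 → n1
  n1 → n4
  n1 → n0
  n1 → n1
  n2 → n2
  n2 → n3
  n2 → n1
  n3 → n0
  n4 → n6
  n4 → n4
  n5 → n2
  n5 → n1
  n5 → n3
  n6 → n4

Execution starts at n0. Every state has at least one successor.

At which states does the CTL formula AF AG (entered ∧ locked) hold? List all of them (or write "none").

States satisfying AG (entered ∧ locked): ∅.
States satisfying AF AG (entered ∧ locked): ∅.

none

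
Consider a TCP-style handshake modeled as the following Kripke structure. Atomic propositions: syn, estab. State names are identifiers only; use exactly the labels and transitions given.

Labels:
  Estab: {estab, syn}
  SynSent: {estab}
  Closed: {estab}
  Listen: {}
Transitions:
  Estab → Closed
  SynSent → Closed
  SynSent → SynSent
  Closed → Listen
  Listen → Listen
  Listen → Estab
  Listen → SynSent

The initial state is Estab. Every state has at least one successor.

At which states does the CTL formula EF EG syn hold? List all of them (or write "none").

States satisfying EG syn: ∅.
States satisfying EF EG syn: ∅.

none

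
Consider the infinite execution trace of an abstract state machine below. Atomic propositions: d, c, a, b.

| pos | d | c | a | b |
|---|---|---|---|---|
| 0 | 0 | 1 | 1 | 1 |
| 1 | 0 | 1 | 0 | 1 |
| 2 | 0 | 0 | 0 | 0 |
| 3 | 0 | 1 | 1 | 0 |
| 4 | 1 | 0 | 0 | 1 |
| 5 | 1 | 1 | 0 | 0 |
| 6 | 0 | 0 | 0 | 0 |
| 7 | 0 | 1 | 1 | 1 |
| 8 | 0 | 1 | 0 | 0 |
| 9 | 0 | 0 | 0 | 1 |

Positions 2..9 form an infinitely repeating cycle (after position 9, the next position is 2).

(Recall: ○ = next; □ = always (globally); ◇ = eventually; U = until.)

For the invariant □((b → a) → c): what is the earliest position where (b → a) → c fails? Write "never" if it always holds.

Check (b → a) → c at each position in order: 0 ✓, 1 ✓.
At position 2 the labels are {}, so (b → a) → c is false there. This is the first violation.

2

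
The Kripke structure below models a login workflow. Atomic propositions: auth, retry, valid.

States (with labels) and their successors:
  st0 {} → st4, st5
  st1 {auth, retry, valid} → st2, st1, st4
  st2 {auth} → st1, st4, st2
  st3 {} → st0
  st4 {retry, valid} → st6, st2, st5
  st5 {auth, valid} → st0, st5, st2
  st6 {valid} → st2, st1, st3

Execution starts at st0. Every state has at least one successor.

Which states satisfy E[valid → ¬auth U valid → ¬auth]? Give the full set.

States satisfying valid → ¬auth: {st0, st2, st3, st4, st6}.
States satisfying E[valid → ¬auth U valid → ¬auth]: {st0, st2, st3, st4, st6}.

{st0, st2, st3, st4, st6}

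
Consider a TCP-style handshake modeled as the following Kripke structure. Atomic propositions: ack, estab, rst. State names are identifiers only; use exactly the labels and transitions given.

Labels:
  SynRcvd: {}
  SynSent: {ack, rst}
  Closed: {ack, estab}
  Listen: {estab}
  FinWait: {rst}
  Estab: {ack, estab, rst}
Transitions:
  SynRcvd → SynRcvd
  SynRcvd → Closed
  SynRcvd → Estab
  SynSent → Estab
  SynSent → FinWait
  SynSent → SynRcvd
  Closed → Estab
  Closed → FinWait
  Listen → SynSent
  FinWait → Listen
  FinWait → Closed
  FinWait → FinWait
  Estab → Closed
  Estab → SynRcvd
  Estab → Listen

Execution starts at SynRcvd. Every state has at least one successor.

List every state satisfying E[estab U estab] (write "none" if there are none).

States satisfying estab: {Closed, Listen, Estab}.
States satisfying E[estab U estab]: {Closed, Listen, Estab}.

{Closed, Listen, Estab}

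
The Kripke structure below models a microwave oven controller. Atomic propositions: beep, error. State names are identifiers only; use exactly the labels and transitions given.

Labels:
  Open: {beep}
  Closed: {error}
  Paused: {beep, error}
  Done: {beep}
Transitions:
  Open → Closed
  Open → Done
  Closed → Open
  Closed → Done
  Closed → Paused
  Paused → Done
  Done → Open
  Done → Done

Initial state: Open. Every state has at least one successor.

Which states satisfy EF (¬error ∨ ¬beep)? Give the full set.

States satisfying ¬error ∨ ¬beep: {Open, Closed, Done}.
States satisfying EF (¬error ∨ ¬beep): {Open, Closed, Paused, Done}.

{Open, Closed, Paused, Done}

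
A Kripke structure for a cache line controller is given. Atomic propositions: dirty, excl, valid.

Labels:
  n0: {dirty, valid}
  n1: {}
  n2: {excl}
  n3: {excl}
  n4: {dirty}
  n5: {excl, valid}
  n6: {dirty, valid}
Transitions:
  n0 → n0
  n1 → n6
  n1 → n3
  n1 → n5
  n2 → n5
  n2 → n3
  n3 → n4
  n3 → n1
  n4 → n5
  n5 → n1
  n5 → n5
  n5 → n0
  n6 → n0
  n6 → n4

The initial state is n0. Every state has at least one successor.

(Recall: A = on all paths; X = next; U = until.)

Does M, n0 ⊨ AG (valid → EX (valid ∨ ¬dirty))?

Holds

States satisfying valid → EX (valid ∨ ¬dirty): {n0, n1, n2, n3, n4, n5, n6}.
States satisfying AG (valid → EX (valid ∨ ¬dirty)): {n0, n1, n2, n3, n4, n5, n6}.
Every state reachable from n0 satisfies valid → EX (valid ∨ ¬dirty).
n0 ∈ Sat(AG (valid → EX (valid ∨ ¬dirty))).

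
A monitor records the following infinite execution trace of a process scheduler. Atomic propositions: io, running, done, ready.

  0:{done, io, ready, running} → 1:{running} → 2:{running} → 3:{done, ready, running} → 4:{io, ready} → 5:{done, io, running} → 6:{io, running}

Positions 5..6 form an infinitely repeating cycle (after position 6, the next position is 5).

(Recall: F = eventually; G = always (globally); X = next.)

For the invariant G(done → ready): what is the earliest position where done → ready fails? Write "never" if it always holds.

5

Check done → ready at each position in order: 0 ✓, 1 ✓, 2 ✓, 3 ✓, 4 ✓.
At position 5 the labels are {done, io, running}, so done → ready is false there. This is the first violation.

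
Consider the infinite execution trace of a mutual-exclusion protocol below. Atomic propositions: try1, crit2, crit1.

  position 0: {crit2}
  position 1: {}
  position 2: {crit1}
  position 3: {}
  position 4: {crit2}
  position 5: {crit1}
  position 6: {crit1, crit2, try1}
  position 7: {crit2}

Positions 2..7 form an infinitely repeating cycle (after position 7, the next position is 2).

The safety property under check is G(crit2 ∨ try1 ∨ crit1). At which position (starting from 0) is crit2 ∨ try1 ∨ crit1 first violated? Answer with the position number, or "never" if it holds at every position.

1

Check crit2 ∨ try1 ∨ crit1 at each position in order: 0 ✓.
At position 1 the labels are {}, so crit2 ∨ try1 ∨ crit1 is false there. This is the first violation.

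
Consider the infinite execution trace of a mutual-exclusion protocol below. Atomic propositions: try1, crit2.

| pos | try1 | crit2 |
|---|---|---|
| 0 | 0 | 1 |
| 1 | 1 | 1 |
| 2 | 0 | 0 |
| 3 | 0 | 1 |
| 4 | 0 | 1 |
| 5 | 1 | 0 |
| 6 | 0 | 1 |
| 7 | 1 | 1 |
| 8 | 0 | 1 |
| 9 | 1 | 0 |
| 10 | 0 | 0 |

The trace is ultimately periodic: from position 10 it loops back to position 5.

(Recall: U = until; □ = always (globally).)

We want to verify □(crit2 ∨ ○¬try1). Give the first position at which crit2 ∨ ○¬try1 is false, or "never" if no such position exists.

Check crit2 ∨ ○¬try1 at each position in order: 0 ✓, 1 ✓, 2 ✓, 3 ✓, 4 ✓, 5 ✓, 6 ✓, 7 ✓, 8 ✓, 9 ✓.
At position 10 the labels are {} and the next position 5 has {try1}, so crit2 ∨ ○¬try1 is false there. This is the first violation.

10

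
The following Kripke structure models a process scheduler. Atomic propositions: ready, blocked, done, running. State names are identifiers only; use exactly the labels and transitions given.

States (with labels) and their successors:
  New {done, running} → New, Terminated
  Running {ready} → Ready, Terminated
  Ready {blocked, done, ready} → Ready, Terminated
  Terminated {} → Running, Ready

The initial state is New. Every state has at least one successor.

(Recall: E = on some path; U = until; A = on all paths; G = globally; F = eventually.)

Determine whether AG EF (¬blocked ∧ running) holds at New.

Does not hold

States satisfying EF (¬blocked ∧ running): {New}.
States satisfying AG EF (¬blocked ∧ running): ∅.
Ready is reachable from New and violates EF (¬blocked ∧ running), so AG fails at New.
New ∉ Sat(AG EF (¬blocked ∧ running)).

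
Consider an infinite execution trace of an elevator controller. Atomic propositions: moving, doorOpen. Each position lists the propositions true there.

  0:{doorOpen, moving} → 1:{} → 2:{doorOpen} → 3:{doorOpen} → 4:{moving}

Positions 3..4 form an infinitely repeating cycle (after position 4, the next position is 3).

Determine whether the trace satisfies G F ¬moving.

Yes

F ¬moving holds at every position 0..4, and those are all positions ever visited, so G F ¬moving holds.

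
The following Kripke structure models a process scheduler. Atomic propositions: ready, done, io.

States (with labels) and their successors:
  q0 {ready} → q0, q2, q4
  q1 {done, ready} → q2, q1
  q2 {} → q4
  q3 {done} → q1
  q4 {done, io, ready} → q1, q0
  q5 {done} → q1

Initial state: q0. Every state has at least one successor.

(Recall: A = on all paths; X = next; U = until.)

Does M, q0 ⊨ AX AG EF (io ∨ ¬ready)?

States satisfying AG EF (io ∨ ¬ready): {q0, q1, q2, q3, q4, q5}.
States satisfying AX AG EF (io ∨ ¬ready): {q0, q1, q2, q3, q4, q5}.
q0 ∈ Sat(AX AG EF (io ∨ ¬ready)).

Satisfied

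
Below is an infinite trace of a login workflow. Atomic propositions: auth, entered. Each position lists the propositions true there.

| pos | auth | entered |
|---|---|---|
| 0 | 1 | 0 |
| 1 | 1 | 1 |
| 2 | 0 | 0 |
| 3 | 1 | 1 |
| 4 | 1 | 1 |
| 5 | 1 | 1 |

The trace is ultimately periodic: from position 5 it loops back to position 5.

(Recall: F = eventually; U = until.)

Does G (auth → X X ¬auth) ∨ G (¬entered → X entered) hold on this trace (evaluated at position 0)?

auth → X X ¬auth must hold at every position from 0 onward. It fails at position 1, so G (auth → X X ¬auth) is false.
Positions where auth holds: 0, 1, 3, 4, 5.
Check X X ¬auth at each: 0→ok, 1→fails, 3→fails, 4→fails, 5→fails.
¬entered → X entered holds at every position 0..5, and those are all positions ever visited, so G (¬entered → X entered) holds.
Positions where ¬entered holds: 0, 2.
Check X entered at each: 0→ok, 2→ok.
At position 0: G (auth → X X ¬auth) is false; G (¬entered → X entered) is true; so G (auth → X X ¬auth) ∨ G (¬entered → X entered) is true.

Satisfied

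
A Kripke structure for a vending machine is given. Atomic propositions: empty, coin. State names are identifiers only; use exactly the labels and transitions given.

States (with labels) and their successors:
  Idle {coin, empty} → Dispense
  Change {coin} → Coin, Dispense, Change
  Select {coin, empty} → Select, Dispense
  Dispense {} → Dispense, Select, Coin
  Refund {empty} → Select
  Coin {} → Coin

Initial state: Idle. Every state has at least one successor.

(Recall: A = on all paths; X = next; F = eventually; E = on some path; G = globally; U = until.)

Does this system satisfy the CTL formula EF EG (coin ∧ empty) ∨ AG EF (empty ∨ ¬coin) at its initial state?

States satisfying EG (coin ∧ empty): {Select}.
States satisfying EF EG (coin ∧ empty): {Idle, Change, Select, Dispense, Refund}.
States satisfying EF (empty ∨ ¬coin): {Idle, Change, Select, Dispense, Refund, Coin}.
States satisfying AG EF (empty ∨ ¬coin): {Idle, Change, Select, Dispense, Refund, Coin}.
States satisfying EF EG (coin ∧ empty) ∨ AG EF (empty ∨ ¬coin): {Idle, Change, Select, Dispense, Refund, Coin}.
Idle ∈ Sat(EF EG (coin ∧ empty) ∨ AG EF (empty ∨ ¬coin)).

Satisfied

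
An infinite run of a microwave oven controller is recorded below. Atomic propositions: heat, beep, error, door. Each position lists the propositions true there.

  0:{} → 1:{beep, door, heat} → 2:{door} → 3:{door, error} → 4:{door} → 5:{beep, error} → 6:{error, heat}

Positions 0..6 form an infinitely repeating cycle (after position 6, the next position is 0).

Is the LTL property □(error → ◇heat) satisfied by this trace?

Holds

error → ◇heat holds at every position 0..6, and those are all positions ever visited, so □(error → ◇heat) holds.
Positions where error holds: 3, 5, 6.
Check ◇heat at each: 3→ok, 5→ok, 6→ok.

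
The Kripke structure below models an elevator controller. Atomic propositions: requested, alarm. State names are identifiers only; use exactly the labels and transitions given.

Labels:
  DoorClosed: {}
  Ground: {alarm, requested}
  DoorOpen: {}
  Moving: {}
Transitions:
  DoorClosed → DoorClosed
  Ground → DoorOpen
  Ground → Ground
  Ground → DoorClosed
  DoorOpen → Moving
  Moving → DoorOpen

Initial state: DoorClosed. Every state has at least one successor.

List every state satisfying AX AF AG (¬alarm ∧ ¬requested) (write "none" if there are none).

States satisfying AF AG (¬alarm ∧ ¬requested): {DoorClosed, DoorOpen, Moving}.
States satisfying AX AF AG (¬alarm ∧ ¬requested): {DoorClosed, DoorOpen, Moving}.

{DoorClosed, DoorOpen, Moving}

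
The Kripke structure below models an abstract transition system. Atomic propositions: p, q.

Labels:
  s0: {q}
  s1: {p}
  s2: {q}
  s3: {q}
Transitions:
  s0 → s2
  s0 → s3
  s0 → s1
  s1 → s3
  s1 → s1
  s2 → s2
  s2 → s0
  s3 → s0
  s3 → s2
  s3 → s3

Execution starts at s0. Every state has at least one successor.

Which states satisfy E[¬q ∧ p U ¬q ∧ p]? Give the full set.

States satisfying ¬q ∧ p: {s1}.
States satisfying E[¬q ∧ p U ¬q ∧ p]: {s1}.

{s1}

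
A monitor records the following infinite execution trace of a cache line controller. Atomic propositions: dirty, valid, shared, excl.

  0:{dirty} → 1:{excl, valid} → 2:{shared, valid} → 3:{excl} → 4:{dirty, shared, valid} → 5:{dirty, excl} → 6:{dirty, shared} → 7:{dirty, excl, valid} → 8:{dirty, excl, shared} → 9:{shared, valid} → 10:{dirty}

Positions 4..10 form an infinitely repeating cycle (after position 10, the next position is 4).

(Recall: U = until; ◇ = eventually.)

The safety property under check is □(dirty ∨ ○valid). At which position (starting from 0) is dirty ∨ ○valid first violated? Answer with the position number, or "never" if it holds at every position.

2

Check dirty ∨ ○valid at each position in order: 0 ✓, 1 ✓.
At position 2 the labels are {shared, valid} and the next position 3 has {excl}, so dirty ∨ ○valid is false there. This is the first violation.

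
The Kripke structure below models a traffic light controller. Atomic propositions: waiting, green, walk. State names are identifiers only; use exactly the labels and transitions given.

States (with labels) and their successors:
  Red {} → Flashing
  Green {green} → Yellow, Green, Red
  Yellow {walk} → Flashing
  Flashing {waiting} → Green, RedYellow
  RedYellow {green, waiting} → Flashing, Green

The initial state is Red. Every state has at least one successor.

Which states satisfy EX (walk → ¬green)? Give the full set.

{Red, Green, Yellow, Flashing, RedYellow}

States satisfying walk → ¬green: {Red, Green, Yellow, Flashing, RedYellow}.
States satisfying EX (walk → ¬green): {Red, Green, Yellow, Flashing, RedYellow}.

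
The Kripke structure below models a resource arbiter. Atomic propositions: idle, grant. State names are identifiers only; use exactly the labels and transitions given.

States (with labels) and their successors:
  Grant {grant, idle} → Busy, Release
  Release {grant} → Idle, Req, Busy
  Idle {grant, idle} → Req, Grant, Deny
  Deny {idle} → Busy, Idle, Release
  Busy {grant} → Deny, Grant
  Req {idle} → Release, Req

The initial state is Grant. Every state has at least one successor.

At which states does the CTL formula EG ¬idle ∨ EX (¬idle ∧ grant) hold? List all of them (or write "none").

States satisfying ¬idle: {Release, Busy}.
States satisfying EG ¬idle: ∅.
States satisfying ¬idle ∧ grant: {Release, Busy}.
States satisfying EX (¬idle ∧ grant): {Grant, Release, Deny, Req}.
States satisfying EG ¬idle ∨ EX (¬idle ∧ grant): {Grant, Release, Deny, Req}.

{Grant, Release, Deny, Req}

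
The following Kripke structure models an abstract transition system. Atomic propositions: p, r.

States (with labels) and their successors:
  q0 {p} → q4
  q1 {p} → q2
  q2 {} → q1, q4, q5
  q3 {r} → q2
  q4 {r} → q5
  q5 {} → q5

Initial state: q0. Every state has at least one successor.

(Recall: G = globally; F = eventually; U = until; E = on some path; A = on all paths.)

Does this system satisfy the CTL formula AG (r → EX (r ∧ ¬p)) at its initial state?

Violated

States satisfying r → EX (r ∧ ¬p): {q0, q1, q2, q5}.
States satisfying AG (r → EX (r ∧ ¬p)): {q5}.
q4 is reachable from q0 and violates r → EX (r ∧ ¬p), so AG fails at q0.
q0 ∉ Sat(AG (r → EX (r ∧ ¬p))).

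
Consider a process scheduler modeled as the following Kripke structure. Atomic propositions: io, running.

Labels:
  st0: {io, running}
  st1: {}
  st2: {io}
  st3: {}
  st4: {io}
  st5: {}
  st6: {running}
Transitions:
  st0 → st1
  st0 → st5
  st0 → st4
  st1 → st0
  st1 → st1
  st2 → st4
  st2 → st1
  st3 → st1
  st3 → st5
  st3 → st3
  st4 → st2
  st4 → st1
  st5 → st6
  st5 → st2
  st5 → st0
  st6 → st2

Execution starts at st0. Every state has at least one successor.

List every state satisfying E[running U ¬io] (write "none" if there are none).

{st0, st1, st3, st5, st6}

States satisfying running: {st0, st6}.
States satisfying ¬io: {st1, st3, st5, st6}.
States satisfying E[running U ¬io]: {st0, st1, st3, st5, st6}.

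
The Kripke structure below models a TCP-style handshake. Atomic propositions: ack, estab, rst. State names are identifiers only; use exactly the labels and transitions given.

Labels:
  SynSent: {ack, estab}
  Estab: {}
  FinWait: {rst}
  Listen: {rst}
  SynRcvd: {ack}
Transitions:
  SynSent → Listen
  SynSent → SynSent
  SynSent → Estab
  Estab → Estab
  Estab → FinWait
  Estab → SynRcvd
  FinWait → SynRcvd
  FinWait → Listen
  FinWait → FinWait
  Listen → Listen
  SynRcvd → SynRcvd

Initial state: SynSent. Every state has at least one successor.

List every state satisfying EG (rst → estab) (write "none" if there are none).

{SynSent, Estab, SynRcvd}

States satisfying rst → estab: {SynSent, Estab, SynRcvd}.
States satisfying EG (rst → estab): {SynSent, Estab, SynRcvd}.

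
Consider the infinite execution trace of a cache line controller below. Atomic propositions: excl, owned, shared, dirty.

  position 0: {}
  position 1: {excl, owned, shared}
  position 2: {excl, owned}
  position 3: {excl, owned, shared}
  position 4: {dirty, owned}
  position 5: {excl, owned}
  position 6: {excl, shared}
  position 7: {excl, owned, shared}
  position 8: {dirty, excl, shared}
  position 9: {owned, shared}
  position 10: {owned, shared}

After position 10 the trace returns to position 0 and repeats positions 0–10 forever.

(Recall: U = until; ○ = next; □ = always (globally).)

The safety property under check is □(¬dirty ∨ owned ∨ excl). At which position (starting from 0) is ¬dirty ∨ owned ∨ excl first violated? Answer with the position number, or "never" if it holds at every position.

¬dirty ∨ owned ∨ excl holds at every position 0..10, and those are all the positions the trace ever visits, so the invariant □(¬dirty ∨ owned ∨ excl) is never violated.

never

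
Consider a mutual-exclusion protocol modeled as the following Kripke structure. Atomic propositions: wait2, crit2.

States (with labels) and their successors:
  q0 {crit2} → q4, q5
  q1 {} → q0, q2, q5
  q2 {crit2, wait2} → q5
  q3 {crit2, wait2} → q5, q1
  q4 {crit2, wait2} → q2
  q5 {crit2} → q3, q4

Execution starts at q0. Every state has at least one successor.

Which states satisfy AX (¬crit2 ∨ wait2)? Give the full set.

States satisfying ¬crit2 ∨ wait2: {q1, q2, q3, q4}.
States satisfying AX (¬crit2 ∨ wait2): {q4, q5}.

{q4, q5}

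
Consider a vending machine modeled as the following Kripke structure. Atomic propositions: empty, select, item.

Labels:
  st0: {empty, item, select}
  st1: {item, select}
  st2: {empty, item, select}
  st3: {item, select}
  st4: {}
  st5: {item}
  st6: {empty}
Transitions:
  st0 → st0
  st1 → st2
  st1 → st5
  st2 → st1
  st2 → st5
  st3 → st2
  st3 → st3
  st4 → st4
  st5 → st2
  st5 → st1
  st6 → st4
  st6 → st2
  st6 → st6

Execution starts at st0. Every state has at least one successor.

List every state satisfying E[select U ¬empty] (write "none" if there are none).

{st1, st2, st3, st4, st5}

States satisfying select: {st0, st1, st2, st3}.
States satisfying ¬empty: {st1, st3, st4, st5}.
States satisfying E[select U ¬empty]: {st1, st2, st3, st4, st5}.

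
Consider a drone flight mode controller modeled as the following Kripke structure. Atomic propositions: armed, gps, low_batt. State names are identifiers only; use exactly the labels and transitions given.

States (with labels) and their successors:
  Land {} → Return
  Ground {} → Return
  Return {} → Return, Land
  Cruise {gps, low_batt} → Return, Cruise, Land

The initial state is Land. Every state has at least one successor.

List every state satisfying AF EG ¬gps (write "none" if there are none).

States satisfying EG ¬gps: {Land, Ground, Return}.
States satisfying AF EG ¬gps: {Land, Ground, Return}.

{Land, Ground, Return}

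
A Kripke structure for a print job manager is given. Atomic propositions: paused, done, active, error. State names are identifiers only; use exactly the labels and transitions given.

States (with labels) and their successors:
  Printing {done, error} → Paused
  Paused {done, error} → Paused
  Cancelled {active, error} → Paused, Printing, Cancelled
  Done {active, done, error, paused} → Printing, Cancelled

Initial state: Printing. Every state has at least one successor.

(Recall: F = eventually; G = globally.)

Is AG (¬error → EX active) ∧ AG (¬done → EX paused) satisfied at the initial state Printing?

Yes

States satisfying ¬error → EX active: {Printing, Paused, Cancelled, Done}.
States satisfying AG (¬error → EX active): {Printing, Paused, Cancelled, Done}.
States satisfying ¬done → EX paused: {Printing, Paused, Done}.
States satisfying AG (¬done → EX paused): {Printing, Paused}.
States satisfying AG (¬error → EX active) ∧ AG (¬done → EX paused): {Printing, Paused}.
Printing ∈ Sat(AG (¬error → EX active) ∧ AG (¬done → EX paused)).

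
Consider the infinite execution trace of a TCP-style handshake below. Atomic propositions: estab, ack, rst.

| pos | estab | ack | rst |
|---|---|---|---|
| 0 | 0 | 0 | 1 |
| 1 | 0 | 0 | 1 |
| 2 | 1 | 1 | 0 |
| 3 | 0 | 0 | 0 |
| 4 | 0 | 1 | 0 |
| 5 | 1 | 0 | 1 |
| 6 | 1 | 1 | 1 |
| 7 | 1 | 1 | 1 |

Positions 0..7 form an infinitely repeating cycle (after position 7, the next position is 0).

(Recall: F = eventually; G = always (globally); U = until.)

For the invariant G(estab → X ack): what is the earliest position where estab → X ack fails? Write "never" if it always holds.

2

Check estab → X ack at each position in order: 0 ✓, 1 ✓.
At position 2 the labels are {ack, estab} and the next position 3 has {}, so estab → X ack is false there. This is the first violation.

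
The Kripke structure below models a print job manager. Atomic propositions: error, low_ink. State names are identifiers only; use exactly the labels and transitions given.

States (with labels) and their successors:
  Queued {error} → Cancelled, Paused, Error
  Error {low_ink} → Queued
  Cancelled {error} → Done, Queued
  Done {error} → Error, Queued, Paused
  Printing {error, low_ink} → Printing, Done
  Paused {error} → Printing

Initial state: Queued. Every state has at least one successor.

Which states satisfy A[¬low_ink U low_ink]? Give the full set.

{Error, Printing, Paused}

States satisfying ¬low_ink: {Queued, Cancelled, Done, Paused}.
States satisfying low_ink: {Error, Printing}.
States satisfying A[¬low_ink U low_ink]: {Error, Printing, Paused}.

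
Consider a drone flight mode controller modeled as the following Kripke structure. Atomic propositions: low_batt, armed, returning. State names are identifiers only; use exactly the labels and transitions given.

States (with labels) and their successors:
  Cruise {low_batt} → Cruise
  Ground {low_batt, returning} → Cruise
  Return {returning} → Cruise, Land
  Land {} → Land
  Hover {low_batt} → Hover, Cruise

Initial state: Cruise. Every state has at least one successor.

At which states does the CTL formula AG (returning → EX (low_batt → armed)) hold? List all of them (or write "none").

States satisfying returning → EX (low_batt → armed): {Cruise, Return, Land, Hover}.
States satisfying AG (returning → EX (low_batt → armed)): {Cruise, Return, Land, Hover}.

{Cruise, Return, Land, Hover}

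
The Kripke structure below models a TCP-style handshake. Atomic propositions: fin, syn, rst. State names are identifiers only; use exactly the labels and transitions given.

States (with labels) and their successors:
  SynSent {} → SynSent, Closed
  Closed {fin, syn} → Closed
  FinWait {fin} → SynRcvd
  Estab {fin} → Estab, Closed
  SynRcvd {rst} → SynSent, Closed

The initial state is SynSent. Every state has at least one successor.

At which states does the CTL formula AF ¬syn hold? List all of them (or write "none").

States satisfying ¬syn: {SynSent, FinWait, Estab, SynRcvd}.
States satisfying AF ¬syn: {SynSent, FinWait, Estab, SynRcvd}.

{SynSent, FinWait, Estab, SynRcvd}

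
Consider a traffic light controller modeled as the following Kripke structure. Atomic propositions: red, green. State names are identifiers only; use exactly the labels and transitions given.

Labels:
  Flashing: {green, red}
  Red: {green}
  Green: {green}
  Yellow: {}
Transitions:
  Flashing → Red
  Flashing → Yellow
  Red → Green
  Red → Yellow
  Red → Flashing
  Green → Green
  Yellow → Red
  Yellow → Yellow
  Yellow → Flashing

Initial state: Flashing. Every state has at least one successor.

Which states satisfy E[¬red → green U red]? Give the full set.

States satisfying ¬red → green: {Flashing, Red, Green}.
States satisfying red: {Flashing}.
States satisfying E[¬red → green U red]: {Flashing, Red}.

{Flashing, Red}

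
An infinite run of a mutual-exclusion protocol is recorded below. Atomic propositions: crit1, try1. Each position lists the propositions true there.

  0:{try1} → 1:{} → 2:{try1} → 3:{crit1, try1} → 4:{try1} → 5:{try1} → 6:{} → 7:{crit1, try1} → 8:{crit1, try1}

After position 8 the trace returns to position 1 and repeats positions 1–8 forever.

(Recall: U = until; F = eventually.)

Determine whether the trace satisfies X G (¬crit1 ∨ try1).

Yes

The position after 0 is 1; G (¬crit1 ∨ try1) is true there.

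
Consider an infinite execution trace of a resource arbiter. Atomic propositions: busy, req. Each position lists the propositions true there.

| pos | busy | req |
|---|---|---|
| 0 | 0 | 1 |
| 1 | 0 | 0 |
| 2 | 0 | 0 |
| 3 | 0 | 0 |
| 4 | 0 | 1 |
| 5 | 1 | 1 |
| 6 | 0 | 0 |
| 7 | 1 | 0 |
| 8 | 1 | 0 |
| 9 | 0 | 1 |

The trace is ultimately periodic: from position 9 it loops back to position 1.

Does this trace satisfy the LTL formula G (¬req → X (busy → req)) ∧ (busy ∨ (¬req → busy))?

Violated

¬req → X (busy → req) must hold at every position from 0 onward. It fails at position 6, so G (¬req → X (busy → req)) is false.
Positions where ¬req holds: 1, 2, 3, 6, 7, 8.
Check X (busy → req) at each: 1→ok, 2→ok, 3→ok, 6→fails, 7→fails, 8→ok.
At position 0: G (¬req → X (busy → req)) is false; busy ∨ (¬req → busy) is true; so G (¬req → X (busy → req)) ∧ (busy ∨ (¬req → busy)) is false.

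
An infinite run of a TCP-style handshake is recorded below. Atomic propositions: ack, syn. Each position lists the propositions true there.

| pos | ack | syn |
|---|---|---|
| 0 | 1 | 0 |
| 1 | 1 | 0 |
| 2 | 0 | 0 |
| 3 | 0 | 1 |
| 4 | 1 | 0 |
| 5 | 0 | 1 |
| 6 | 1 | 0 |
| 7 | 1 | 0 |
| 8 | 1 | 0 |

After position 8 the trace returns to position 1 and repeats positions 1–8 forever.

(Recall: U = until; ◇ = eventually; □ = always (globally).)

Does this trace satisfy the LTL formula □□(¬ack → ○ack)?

□(¬ack → ○ack) must hold at every position from 0 onward. It fails at position 0, so □□(¬ack → ○ack) is false.

No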